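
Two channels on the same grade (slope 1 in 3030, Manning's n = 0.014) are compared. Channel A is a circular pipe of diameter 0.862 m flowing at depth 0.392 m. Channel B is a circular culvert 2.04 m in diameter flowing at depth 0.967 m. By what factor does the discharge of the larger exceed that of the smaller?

Channel A: For a circular section of diameter D = 0.862 m at depth y = 0.392 m, the central angle is θ = 2 arccos(1 − 2y/D) = 2.96 rad. Then A = (D²/8)(θ − sin θ) = 0.2582 m² and P = Dθ/2 = 1.276 m. Hydraulic radius R = A/P = 0.2582/1.276 = 0.2024 m. Q_A = (1/0.014)·0.2582·0.2024^(2/3)·√0.00033 = 0.1155 m³/s.
Channel B: For a circular section of diameter D = 2.04 m at depth y = 0.967 m, the central angle is θ = 2 arccos(1 − 2y/D) = 3.038 rad. Then A = (D²/8)(θ − sin θ) = 1.526 m² and P = Dθ/2 = 3.098 m. Hydraulic radius R = A/P = 1.526/3.098 = 0.4926 m. Q_B = (1/0.014)·1.526·0.4926^(2/3)·√0.00033 = 1.235 m³/s.
The larger discharge is 1.235 m³/s and the smaller is 0.1155 m³/s; the ratio is 10.7.

10.7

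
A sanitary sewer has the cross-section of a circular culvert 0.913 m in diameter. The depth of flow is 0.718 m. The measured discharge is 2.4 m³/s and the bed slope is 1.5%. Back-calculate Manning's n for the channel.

For a circular section of diameter D = 0.913 m at depth y = 0.718 m, the central angle is θ = 2 arccos(1 − 2y/D) = 4.362 rad. Then A = (D²/8)(θ − sin θ) = 0.5523 m² and P = Dθ/2 = 1.991 m.
Hydraulic radius R = A/P = 0.5523/1.991 = 0.2774 m.
Rearranging Manning's equation: n = (1/Q) A R^(2/3) S^(1/2) = (1/2.4) × 0.5523 × 0.2774^(2/3) × √0.015 = 0.012.

n = 0.012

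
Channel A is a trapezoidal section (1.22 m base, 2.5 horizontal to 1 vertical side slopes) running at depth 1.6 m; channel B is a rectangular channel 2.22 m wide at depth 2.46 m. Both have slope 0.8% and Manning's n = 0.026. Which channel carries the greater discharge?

Channel A: With bottom width b = 1.22 m and side slope z = 2.5: A = (b + zy)y = (1.22 + 2.5×1.6)×1.6 = 8.352 m²; P = b + 2y√(1+z²) = 1.22 + 2×1.6×2.693 = 9.836 m. Hydraulic radius R = A/P = 8.352/9.836 = 0.8491 m. Q_A = (1/0.026)·8.352·0.8491^(2/3)·√0.008 = 25.76 m³/s.
Channel B: Flow area A = b·y = 2.22 × 2.46 = 5.461 m². Wetted perimeter P = b + 2y = 2.22 + 2×2.46 = 7.14 m. Hydraulic radius R = A/P = 5.461/7.14 = 0.7649 m. Q_B = (1/0.026)·5.461·0.7649^(2/3)·√0.008 = 15.71 m³/s.
Q_A = 25.76 m³/s vs Q_B = 15.71 m³/s, so channel A carries more.

channel A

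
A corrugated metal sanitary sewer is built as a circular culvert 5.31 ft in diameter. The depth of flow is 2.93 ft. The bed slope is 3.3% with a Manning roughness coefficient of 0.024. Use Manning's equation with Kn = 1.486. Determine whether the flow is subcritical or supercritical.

For a circular section of diameter D = 5.31 ft at depth y = 2.93 ft, the central angle is θ = 2 arccos(1 − 2y/D) = 3.349 rad. Then A = (D²/8)(θ − sin θ) = 12.53 ft² and P = Dθ/2 = 8.892 ft.
Hydraulic radius R = A/P = 12.53/8.892 = 1.409 ft.
V = (1.486/n) R^(2/3) √S = (1.486/0.024) × 1.409^(2/3) × √0.033 = 14.14 ft/s. Hydraulic depth D_h = A/T = 12.53/5.281 = 2.373 ft.
Froude number Fr = V/√(g·D_h) = 14.14/√(32.2×2.373) = 1.62, which is greater than 1, so the flow is supercritical.

supercritical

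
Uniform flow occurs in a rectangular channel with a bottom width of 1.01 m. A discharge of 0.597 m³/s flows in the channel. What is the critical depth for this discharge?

y_c = 0.329 m

For a rectangular channel, critical depth y_c = (q²/g)^(1/3) where q = Q/b = 0.597/1.01 = 0.5911 m²/s.
So y_c = (0.5911²/9.81)^(1/3) = 0.329 m.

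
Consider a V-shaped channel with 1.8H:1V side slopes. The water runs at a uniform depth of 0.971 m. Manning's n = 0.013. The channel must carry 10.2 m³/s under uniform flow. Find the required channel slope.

For a triangular section with side slope z = 1.8: A = zy² = 1.8×0.971² = 1.697 m²; P = 2y√(1+z²) = 2×0.971×2.059 = 3.999 m.
Hydraulic radius R = A/P = 1.697/3.999 = 0.4244 m.
From Manning's equation, S = [nQ / (1 A R^(2/3))]² = [0.013 × 10.2 / (1 × 1.697 × 0.4244^(2/3))]² = 0.0191.

S = 0.0191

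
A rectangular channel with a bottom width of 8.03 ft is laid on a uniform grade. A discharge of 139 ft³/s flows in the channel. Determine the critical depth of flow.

y_c = 2.1 ft

For a rectangular channel, critical depth y_c = (q²/g)^(1/3) where q = Q/b = 139/8.03 = 17.31 ft²/s.
So y_c = (17.31²/32.2)^(1/3) = 2.1 ft.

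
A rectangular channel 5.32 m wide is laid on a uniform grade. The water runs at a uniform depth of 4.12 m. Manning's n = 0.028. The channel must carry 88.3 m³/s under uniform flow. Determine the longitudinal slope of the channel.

S = 0.00671

Flow area A = b·y = 5.32 × 4.12 = 21.92 m². Wetted perimeter P = b + 2y = 5.32 + 2×4.12 = 13.56 m.
Hydraulic radius R = A/P = 21.92/13.56 = 1.616 m.
From Manning's equation, S = [nQ / (1 A R^(2/3))]² = [0.028 × 88.3 / (1 × 21.92 × 1.616^(2/3))]² = 0.00671.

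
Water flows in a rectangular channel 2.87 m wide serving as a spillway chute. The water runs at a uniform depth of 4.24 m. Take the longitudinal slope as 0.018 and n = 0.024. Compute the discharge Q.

Flow area A = b·y = 2.87 × 4.24 = 12.17 m². Wetted perimeter P = b + 2y = 2.87 + 2×4.24 = 11.35 m.
Hydraulic radius R = A/P = 12.17/11.35 = 1.072 m.
Manning's equation: Q = (1/n) A R^(2/3) S^(1/2) = (1/0.024) × 12.17 × 1.072^(2/3) × 0.018^(1/2) = 71.3 m³/s.

Q = 71.3 m³/s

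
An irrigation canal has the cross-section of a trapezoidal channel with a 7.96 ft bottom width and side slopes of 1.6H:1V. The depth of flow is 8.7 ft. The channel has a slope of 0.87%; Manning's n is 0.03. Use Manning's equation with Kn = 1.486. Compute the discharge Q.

With bottom width b = 7.96 ft and side slope z = 1.6: A = (b + zy)y = (7.96 + 1.6×8.7)×8.7 = 190.4 ft²; P = b + 2y√(1+z²) = 7.96 + 2×8.7×1.887 = 40.79 ft.
Hydraulic radius R = A/P = 190.4/40.79 = 4.667 ft.
Manning's equation: Q = (1.486/n) A R^(2/3) S^(1/2) = (1.486/0.03) × 190.4 × 4.667^(2/3) × 0.0087^(1/2) = 2460 ft³/s.

Q = 2460 ft³/s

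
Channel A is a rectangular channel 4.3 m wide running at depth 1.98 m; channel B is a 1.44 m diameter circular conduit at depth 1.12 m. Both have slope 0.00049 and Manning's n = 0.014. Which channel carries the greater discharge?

channel A

Channel A: Flow area A = b·y = 4.3 × 1.98 = 8.514 m². Wetted perimeter P = b + 2y = 4.3 + 2×1.98 = 8.26 m. Hydraulic radius R = A/P = 8.514/8.26 = 1.031 m. Q_A = (1/0.014)·8.514·1.031^(2/3)·√0.00049 = 13.74 m³/s.
Channel B: For a circular section of diameter D = 1.44 m at depth y = 1.12 m, the central angle is θ = 2 arccos(1 − 2y/D) = 4.32 rad. Then A = (D²/8)(θ − sin θ) = 1.359 m² and P = Dθ/2 = 3.11 m. Hydraulic radius R = A/P = 1.359/3.11 = 0.437 m. Q_B = (1/0.014)·1.359·0.437^(2/3)·√0.00049 = 1.238 m³/s.
Q_A = 13.74 m³/s vs Q_B = 1.238 m³/s, so channel A carries more.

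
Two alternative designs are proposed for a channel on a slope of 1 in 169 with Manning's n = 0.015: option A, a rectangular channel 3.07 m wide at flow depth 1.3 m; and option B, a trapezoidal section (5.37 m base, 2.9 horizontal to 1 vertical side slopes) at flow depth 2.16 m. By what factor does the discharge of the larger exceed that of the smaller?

9.72

Channel A: Flow area A = b·y = 3.07 × 1.3 = 3.991 m². Wetted perimeter P = b + 2y = 3.07 + 2×1.3 = 5.67 m. Hydraulic radius R = A/P = 3.991/5.67 = 0.7039 m. Q_A = (1/0.015)·3.991·0.7039^(2/3)·√0.005917 = 16.19 m³/s.
Channel B: With bottom width b = 5.37 m and side slope z = 2.9: A = (b + zy)y = (5.37 + 2.9×2.16)×2.16 = 25.13 m²; P = b + 2y√(1+z²) = 5.37 + 2×2.16×3.068 = 18.62 m. Hydraulic radius R = A/P = 25.13/18.62 = 1.349 m. Q_B = (1/0.015)·25.13·1.349^(2/3)·√0.005917 = 157.4 m³/s.
The larger discharge is 157.4 m³/s and the smaller is 16.19 m³/s; the ratio is 9.72.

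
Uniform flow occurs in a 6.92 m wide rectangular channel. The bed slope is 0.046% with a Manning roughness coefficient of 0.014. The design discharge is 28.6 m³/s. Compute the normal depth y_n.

Manning's equation rearranged: A R^(2/3) = nQ / (1·√S) = 0.014 × 28.6 / (√0.00046) = 18.67.
Try y = 1.65 m: A R^(2/3) = 12.29 — low.
Try y = 2.55 m: A R^(2/3) = 22.79 — high.
Try y = 2.21 m: A R^(2/3) = 18.67 — ≈ 18.67.

y_n = 2.21 m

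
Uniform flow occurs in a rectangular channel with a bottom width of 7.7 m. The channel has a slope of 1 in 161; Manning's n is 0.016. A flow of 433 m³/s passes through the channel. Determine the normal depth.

Manning's equation rearranged: A R^(2/3) = nQ / (1·√S) = 0.016 × 433 / (√0.006211) = 87.91.
Trying y = 7.61 m: A R^(2/3) = 109.6 — over.
Trying y = 5.51 m: A R^(2/3) = 73.2 — short.
Trying y = 6.37 m: A R^(2/3) = 87.92 — ≈ 87.91.

y_n = 6.37 m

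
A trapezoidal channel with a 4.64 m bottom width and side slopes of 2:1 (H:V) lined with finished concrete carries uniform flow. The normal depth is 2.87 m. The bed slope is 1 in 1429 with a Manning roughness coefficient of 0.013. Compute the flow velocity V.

With bottom width b = 4.64 m and side slope z = 2: A = (b + zy)y = (4.64 + 2×2.87)×2.87 = 29.79 m²; P = b + 2y√(1+z²) = 4.64 + 2×2.87×2.236 = 17.48 m.
Hydraulic radius R = A/P = 29.79/17.48 = 1.705 m.
From Manning's equation, V = (1/n) R^(2/3) S^(1/2) = (1/0.013) × 1.705^(2/3) × 0.0006998^(1/2) = 2.9 m/s.

V = 2.9 m/s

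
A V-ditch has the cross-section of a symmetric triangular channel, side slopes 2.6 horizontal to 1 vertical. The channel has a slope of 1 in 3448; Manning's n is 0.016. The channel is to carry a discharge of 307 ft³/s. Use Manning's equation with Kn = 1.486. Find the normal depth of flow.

y_n = 6.1 ft

Manning's equation rearranged: A R^(2/3) = nQ / (1.486·√S) = 0.016 × 307 / (1.486 × √0.00029) = 194.1.
Trying y = 7.8 ft: A R^(2/3) = 374.3 — over.
Trying y = 4.49 ft: A R^(2/3) = 85.83 — short.
Trying y = 6.1 ft: A R^(2/3) = 194.3 — ≈ 194.1.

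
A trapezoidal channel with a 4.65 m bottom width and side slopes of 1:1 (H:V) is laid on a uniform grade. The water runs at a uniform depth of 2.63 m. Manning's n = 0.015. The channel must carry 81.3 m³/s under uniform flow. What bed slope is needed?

S = 0.0022

With bottom width b = 4.65 m and side slope z = 1: A = (b + zy)y = (4.65 + 1×2.63)×2.63 = 19.15 m²; P = b + 2y√(1+z²) = 4.65 + 2×2.63×1.414 = 12.09 m.
Hydraulic radius R = A/P = 19.15/12.09 = 1.584 m.
From Manning's equation, S = [nQ / (1 A R^(2/3))]² = [0.015 × 81.3 / (1 × 19.15 × 1.584^(2/3))]² = 0.0022.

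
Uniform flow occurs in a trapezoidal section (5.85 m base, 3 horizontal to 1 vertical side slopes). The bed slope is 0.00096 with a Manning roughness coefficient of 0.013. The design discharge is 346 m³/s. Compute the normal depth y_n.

y_n = 4.29 m

Manning's equation rearranged: A R^(2/3) = nQ / (1·√S) = 0.013 × 346 / (√0.00096) = 145.2.
Trying y = 3.69 m: A R^(2/3) = 103.7 — too small.
Trying y = 4.29 m: A R^(2/3) = 145.4 — close enough.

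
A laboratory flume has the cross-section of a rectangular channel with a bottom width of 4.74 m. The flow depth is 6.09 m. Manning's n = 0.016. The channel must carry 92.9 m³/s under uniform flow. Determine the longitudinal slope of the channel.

Flow area A = b·y = 4.74 × 6.09 = 28.87 m². Wetted perimeter P = b + 2y = 4.74 + 2×6.09 = 16.92 m.
Hydraulic radius R = A/P = 28.87/16.92 = 1.706 m.
From Manning's equation, S = [nQ / (1 A R^(2/3))]² = [0.016 × 92.9 / (1 × 28.87 × 1.706^(2/3))]² = 0.0013.

S = 0.0013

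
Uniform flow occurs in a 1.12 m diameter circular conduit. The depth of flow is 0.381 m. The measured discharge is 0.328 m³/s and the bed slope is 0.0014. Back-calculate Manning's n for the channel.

n = 0.012

For a circular section of diameter D = 1.12 m at depth y = 0.381 m, the central angle is θ = 2 arccos(1 − 2y/D) = 2.491 rad. Then A = (D²/8)(θ − sin θ) = 0.2956 m² and P = Dθ/2 = 1.395 m.
Hydraulic radius R = A/P = 0.2956/1.395 = 0.2119 m.
Rearranging Manning's equation: n = (1/Q) A R^(2/3) S^(1/2) = (1/0.328) × 0.2956 × 0.2119^(2/3) × √0.0014 = 0.012.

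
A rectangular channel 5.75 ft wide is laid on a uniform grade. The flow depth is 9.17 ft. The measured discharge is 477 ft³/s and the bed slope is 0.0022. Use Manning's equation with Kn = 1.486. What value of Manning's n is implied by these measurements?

Flow area A = b·y = 5.75 × 9.17 = 52.73 ft². Wetted perimeter P = b + 2y = 5.75 + 2×9.17 = 24.09 ft.
Hydraulic radius R = A/P = 52.73/24.09 = 2.189 ft.
Rearranging Manning's equation: n = (1.486/Q) A R^(2/3) S^(1/2) = (1.486/477) × 52.73 × 2.189^(2/3) × √0.0022 = 0.013.

n = 0.013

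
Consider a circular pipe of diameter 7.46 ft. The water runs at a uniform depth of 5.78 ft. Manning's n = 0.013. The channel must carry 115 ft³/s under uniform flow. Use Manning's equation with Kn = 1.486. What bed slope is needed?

S = 0.000258

For a circular section of diameter D = 7.46 ft at depth y = 5.78 ft, the central angle is θ = 2 arccos(1 − 2y/D) = 4.305 rad. Then A = (D²/8)(θ − sin θ) = 36.34 ft² and P = Dθ/2 = 16.06 ft.
Hydraulic radius R = A/P = 36.34/16.06 = 2.263 ft.
From Manning's equation, S = [nQ / (1.486 A R^(2/3))]² = [0.013 × 115 / (1.486 × 36.34 × 2.263^(2/3))]² = 0.000258.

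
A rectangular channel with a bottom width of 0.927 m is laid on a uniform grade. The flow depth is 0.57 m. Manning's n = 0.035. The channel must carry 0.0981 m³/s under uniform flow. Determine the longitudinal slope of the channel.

S = 0.00026

Flow area A = b·y = 0.927 × 0.57 = 0.5284 m². Wetted perimeter P = b + 2y = 0.927 + 2×0.57 = 2.067 m.
Hydraulic radius R = A/P = 0.5284/2.067 = 0.2556 m.
From Manning's equation, S = [nQ / (1 A R^(2/3))]² = [0.035 × 0.0981 / (1 × 0.5284 × 0.2556^(2/3))]² = 0.00026.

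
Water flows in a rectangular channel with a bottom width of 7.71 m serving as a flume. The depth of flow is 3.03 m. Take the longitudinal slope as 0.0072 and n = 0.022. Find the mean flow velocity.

V = 5.49 m/s

Flow area A = b·y = 7.71 × 3.03 = 23.36 m². Wetted perimeter P = b + 2y = 7.71 + 2×3.03 = 13.77 m.
Hydraulic radius R = A/P = 23.36/13.77 = 1.697 m.
From Manning's equation, V = (1/n) R^(2/3) S^(1/2) = (1/0.022) × 1.697^(2/3) × 0.0072^(1/2) = 5.49 m/s.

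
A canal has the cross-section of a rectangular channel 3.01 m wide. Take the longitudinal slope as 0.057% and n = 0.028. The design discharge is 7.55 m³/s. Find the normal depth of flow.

y_n = 2.95 m

Manning's equation rearranged: A R^(2/3) = nQ / (1·√S) = 0.028 × 7.55 / (√0.00057) = 8.855.
At y = 2.3 m: A R^(2/3) = 6.5 — too small.
At y = 3.28 m: A R^(2/3) = 10.08 — too large.
At y = 2.95 m: A R^(2/3) = 8.859 — close enough.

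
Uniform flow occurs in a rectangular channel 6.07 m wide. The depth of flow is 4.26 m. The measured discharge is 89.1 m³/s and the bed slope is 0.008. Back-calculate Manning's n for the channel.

Flow area A = b·y = 6.07 × 4.26 = 25.86 m². Wetted perimeter P = b + 2y = 6.07 + 2×4.26 = 14.59 m.
Hydraulic radius R = A/P = 25.86/14.59 = 1.772 m.
Rearranging Manning's equation: n = (1/Q) A R^(2/3) S^(1/2) = (1/89.1) × 25.86 × 1.772^(2/3) × √0.008 = 0.038.

n = 0.038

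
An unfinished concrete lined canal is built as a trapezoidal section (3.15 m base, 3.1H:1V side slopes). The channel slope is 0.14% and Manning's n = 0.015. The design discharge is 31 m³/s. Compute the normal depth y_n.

y_n = 1.59 m

Manning's equation rearranged: A R^(2/3) = nQ / (1·√S) = 0.015 × 31 / (√0.0014) = 12.43.
Trying y = 1.09 m: A R^(2/3) = 5.58 — too small.
Trying y = 1.59 m: A R^(2/3) = 12.42 — ≈ 12.43.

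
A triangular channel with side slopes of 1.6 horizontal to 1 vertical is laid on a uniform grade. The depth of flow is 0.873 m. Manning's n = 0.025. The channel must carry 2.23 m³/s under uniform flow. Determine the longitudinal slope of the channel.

S = 0.00786

For a triangular section with side slope z = 1.6: A = zy² = 1.6×0.873² = 1.219 m²; P = 2y√(1+z²) = 2×0.873×1.887 = 3.294 m.
Hydraulic radius R = A/P = 1.219/3.294 = 0.3702 m.
From Manning's equation, S = [nQ / (1 A R^(2/3))]² = [0.025 × 2.23 / (1 × 1.219 × 0.3702^(2/3))]² = 0.00786.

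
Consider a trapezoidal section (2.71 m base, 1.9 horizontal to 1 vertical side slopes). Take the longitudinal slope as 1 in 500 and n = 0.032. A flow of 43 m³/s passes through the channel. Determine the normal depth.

Manning's equation rearranged: A R^(2/3) = nQ / (1·√S) = 0.032 × 43 / (√0.002) = 30.77.
Try y = 2.43 m: A R^(2/3) = 21.8 — short.
Try y = 2.84 m: A R^(2/3) = 30.76 — close enough.

y_n = 2.84 m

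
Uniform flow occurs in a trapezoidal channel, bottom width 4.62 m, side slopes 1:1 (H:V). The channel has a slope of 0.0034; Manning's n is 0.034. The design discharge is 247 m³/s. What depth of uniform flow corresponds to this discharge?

y_n = 6.28 m

Manning's equation rearranged: A R^(2/3) = nQ / (1·√S) = 0.034 × 247 / (√0.0034) = 144.
Trying y = 4.72 m: A R^(2/3) = 80.19 — too small.
Trying y = 6.28 m: A R^(2/3) = 144.2 — close enough.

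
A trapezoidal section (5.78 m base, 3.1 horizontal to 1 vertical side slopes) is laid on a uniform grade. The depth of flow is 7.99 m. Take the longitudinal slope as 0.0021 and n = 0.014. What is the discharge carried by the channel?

Q = 2090 m³/s

With bottom width b = 5.78 m and side slope z = 3.1: A = (b + zy)y = (5.78 + 3.1×7.99)×7.99 = 244.1 m²; P = b + 2y√(1+z²) = 5.78 + 2×7.99×3.257 = 57.83 m.
Hydraulic radius R = A/P = 244.1/57.83 = 4.221 m.
Manning's equation: Q = (1/n) A R^(2/3) S^(1/2) = (1/0.014) × 244.1 × 4.221^(2/3) × 0.0021^(1/2) = 2090 m³/s.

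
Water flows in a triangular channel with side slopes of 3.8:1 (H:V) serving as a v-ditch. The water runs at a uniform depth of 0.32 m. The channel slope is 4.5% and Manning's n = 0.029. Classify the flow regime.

supercritical

For a triangular section with side slope z = 3.8: A = zy² = 3.8×0.32² = 0.3891 m²; P = 2y√(1+z²) = 2×0.32×3.929 = 2.515 m.
Hydraulic radius R = A/P = 0.3891/2.515 = 0.1547 m.
V = (1/n) R^(2/3) √S = (1/0.029) × 0.1547^(2/3) × √0.045 = 2.108 m/s. Hydraulic depth D_h = A/T = 0.3891/2.432 = 0.16 m.
Froude number Fr = V/√(g·D_h) = 2.108/√(9.81×0.16) = 1.68, which is greater than 1, so the flow is supercritical.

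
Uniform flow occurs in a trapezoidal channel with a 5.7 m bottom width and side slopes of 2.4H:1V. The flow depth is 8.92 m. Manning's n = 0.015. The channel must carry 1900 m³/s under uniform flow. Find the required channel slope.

S = 0.00179

With bottom width b = 5.7 m and side slope z = 2.4: A = (b + zy)y = (5.7 + 2.4×8.92)×8.92 = 241.8 m²; P = b + 2y√(1+z²) = 5.7 + 2×8.92×2.6 = 52.08 m.
Hydraulic radius R = A/P = 241.8/52.08 = 4.643 m.
From Manning's equation, S = [nQ / (1 A R^(2/3))]² = [0.015 × 1900 / (1 × 241.8 × 4.643^(2/3))]² = 0.00179.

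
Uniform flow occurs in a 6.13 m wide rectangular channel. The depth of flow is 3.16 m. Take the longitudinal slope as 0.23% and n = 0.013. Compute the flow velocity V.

Flow area A = b·y = 6.13 × 3.16 = 19.37 m². Wetted perimeter P = b + 2y = 6.13 + 2×3.16 = 12.45 m.
Hydraulic radius R = A/P = 19.37/12.45 = 1.556 m.
From Manning's equation, V = (1/n) R^(2/3) S^(1/2) = (1/0.013) × 1.556^(2/3) × 0.0023^(1/2) = 4.95 m/s.

V = 4.95 m/s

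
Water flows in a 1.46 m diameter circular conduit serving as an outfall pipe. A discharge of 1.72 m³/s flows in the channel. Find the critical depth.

At critical depth, Q² T / (g A³) = 1, i.e. A³/T = Q²/g = 1.72²/9.81 = 0.3016.
Try y = 0.607 m: A³/T = 0.1983 — too small.
Try y = 0.82 m: A³/T = 0.6263 — too large.
Try y = 0.677 m: A³/T = 0.3012 — ≈ 0.3016.

y_c = 0.677 m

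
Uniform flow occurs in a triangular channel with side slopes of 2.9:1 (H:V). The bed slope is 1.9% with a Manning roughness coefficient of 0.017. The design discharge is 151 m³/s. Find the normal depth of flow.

Manning's equation rearranged: A R^(2/3) = nQ / (1·√S) = 0.017 × 151 / (√0.019) = 18.62.
Trying y = 3.1 m: A R^(2/3) = 35.95 — high.
Trying y = 2.42 m: A R^(2/3) = 18.58 — close enough.

y_n = 2.42 m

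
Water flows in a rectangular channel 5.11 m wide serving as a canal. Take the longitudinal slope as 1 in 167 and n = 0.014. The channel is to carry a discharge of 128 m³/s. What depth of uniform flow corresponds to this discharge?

Manning's equation rearranged: A R^(2/3) = nQ / (1·√S) = 0.014 × 128 / (√0.005988) = 23.16.
At y = 2.89 m: A R^(2/3) = 18.09 — too small.
At y = 4.11 m: A R^(2/3) = 28.44 — too large.
At y = 3.5 m: A R^(2/3) = 23.19 — matches.

y_n = 3.5 m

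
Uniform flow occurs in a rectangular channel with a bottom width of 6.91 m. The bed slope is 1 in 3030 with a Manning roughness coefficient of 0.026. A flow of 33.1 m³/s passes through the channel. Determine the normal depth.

Manning's equation rearranged: A R^(2/3) = nQ / (1·√S) = 0.026 × 33.1 / (√0.00033) = 47.37.
Try y = 3.25 m: A R^(2/3) = 31.67 — low.
Try y = 4.77 m: A R^(2/3) = 52.39 — high.
Try y = 4.41 m: A R^(2/3) = 47.36 — close enough.

y_n = 4.41 m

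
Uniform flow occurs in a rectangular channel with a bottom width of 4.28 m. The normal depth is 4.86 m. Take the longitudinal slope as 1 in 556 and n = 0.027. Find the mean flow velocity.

Flow area A = b·y = 4.28 × 4.86 = 20.8 m². Wetted perimeter P = b + 2y = 4.28 + 2×4.86 = 14 m.
Hydraulic radius R = A/P = 20.8/14 = 1.486 m.
From Manning's equation, V = (1/n) R^(2/3) S^(1/2) = (1/0.027) × 1.486^(2/3) × 0.001799^(1/2) = 2.05 m/s.

V = 2.05 m/s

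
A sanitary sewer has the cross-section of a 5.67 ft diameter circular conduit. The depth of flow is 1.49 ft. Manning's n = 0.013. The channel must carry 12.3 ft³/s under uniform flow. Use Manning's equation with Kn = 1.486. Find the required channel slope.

For a circular section of diameter D = 5.67 ft at depth y = 1.49 ft, the central angle is θ = 2 arccos(1 − 2y/D) = 2.153 rad. Then A = (D²/8)(θ − sin θ) = 5.295 ft² and P = Dθ/2 = 6.104 ft.
Hydraulic radius R = A/P = 5.295/6.104 = 0.8676 ft.
From Manning's equation, S = [nQ / (1.486 A R^(2/3))]² = [0.013 × 12.3 / (1.486 × 5.295 × 0.8676^(2/3))]² = 0.000499.

S = 0.000499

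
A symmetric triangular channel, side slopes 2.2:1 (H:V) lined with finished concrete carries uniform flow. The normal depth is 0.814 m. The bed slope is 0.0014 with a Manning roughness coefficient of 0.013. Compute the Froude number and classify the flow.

For a triangular section with side slope z = 2.2: A = zy² = 2.2×0.814² = 1.458 m²; P = 2y√(1+z²) = 2×0.814×2.417 = 3.934 m.
Hydraulic radius R = A/P = 1.458/3.934 = 0.3705 m.
V = (1/n) R^(2/3) √S = (1/0.013) × 0.3705^(2/3) × √0.0014 = 1.485 m/s. Hydraulic depth D_h = A/T = 1.458/3.582 = 0.407 m.
Froude number Fr = V/√(g·D_h) = 1.485/√(9.81×0.407) = 0.743, which is less than 1, so the flow is subcritical.

subcritical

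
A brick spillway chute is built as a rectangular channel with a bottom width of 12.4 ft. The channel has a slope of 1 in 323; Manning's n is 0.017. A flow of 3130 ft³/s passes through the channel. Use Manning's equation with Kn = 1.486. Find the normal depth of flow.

y_n = 18.6 ft

Manning's equation rearranged: A R^(2/3) = nQ / (1.486·√S) = 0.017 × 3130 / (1.486 × √0.003096) = 643.5.
Trying y = 12.9 ft: A R^(2/3) = 415.6 — low.
Trying y = 22.4 ft: A R^(2/3) = 796.5 — high.
Trying y = 18.6 ft: A R^(2/3) = 642.5 — matches.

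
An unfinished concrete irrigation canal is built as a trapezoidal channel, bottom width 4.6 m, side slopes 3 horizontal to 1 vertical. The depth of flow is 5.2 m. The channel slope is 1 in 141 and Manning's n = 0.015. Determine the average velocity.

V = 11.2 m/s

With bottom width b = 4.6 m and side slope z = 3: A = (b + zy)y = (4.6 + 3×5.2)×5.2 = 105 m²; P = b + 2y√(1+z²) = 4.6 + 2×5.2×3.162 = 37.49 m.
Hydraulic radius R = A/P = 105/37.49 = 2.802 m.
From Manning's equation, V = (1/n) R^(2/3) S^(1/2) = (1/0.015) × 2.802^(2/3) × 0.007092^(1/2) = 11.2 m/s.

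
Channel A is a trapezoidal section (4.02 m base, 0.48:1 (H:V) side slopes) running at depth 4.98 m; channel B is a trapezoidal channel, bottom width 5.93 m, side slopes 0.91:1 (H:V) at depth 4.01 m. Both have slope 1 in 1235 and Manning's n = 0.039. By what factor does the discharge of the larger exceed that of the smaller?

1.27

Channel A: With bottom width b = 4.02 m and side slope z = 0.48: A = (b + zy)y = (4.02 + 0.48×4.98)×4.98 = 31.92 m²; P = b + 2y√(1+z²) = 4.02 + 2×4.98×1.109 = 15.07 m. Hydraulic radius R = A/P = 31.92/15.07 = 2.119 m. Q_A = (1/0.039)·31.92·2.119^(2/3)·√0.0008097 = 38.42 m³/s.
Channel B: With bottom width b = 5.93 m and side slope z = 0.91: A = (b + zy)y = (5.93 + 0.91×4.01)×4.01 = 38.41 m²; P = b + 2y√(1+z²) = 5.93 + 2×4.01×1.352 = 16.77 m. Hydraulic radius R = A/P = 38.41/16.77 = 2.29 m. Q_B = (1/0.039)·38.41·2.29^(2/3)·√0.0008097 = 48.69 m³/s.
The larger discharge is 48.69 m³/s and the smaller is 38.42 m³/s; the ratio is 1.27.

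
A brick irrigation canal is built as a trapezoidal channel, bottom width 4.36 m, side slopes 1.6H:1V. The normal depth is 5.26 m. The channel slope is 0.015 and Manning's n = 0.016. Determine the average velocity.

With bottom width b = 4.36 m and side slope z = 1.6: A = (b + zy)y = (4.36 + 1.6×5.26)×5.26 = 67.2 m²; P = b + 2y√(1+z²) = 4.36 + 2×5.26×1.887 = 24.21 m.
Hydraulic radius R = A/P = 67.2/24.21 = 2.776 m.
From Manning's equation, V = (1/n) R^(2/3) S^(1/2) = (1/0.016) × 2.776^(2/3) × 0.015^(1/2) = 15.1 m/s.

V = 15.1 m/s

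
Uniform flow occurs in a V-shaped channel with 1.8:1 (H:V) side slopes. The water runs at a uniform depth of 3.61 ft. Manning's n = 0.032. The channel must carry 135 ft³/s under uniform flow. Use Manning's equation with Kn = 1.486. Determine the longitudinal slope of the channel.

S = 0.00836

For a triangular section with side slope z = 1.8: A = zy² = 1.8×3.61² = 23.46 ft²; P = 2y√(1+z²) = 2×3.61×2.059 = 14.87 ft.
Hydraulic radius R = A/P = 23.46/14.87 = 1.578 ft.
From Manning's equation, S = [nQ / (1.486 A R^(2/3))]² = [0.032 × 135 / (1.486 × 23.46 × 1.578^(2/3))]² = 0.00836.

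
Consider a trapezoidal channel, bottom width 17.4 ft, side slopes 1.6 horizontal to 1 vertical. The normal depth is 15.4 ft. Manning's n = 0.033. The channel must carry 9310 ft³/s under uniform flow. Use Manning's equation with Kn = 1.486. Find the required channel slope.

With bottom width b = 17.4 ft and side slope z = 1.6: A = (b + zy)y = (17.4 + 1.6×15.4)×15.4 = 647.4 ft²; P = b + 2y√(1+z²) = 17.4 + 2×15.4×1.887 = 75.51 ft.
Hydraulic radius R = A/P = 647.4/75.51 = 8.574 ft.
From Manning's equation, S = [nQ / (1.486 A R^(2/3))]² = [0.033 × 9310 / (1.486 × 647.4 × 8.574^(2/3))]² = 0.00581.

S = 0.00581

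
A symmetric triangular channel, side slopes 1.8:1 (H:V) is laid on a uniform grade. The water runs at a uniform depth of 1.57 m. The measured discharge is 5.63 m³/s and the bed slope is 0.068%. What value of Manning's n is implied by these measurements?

n = 0.016

For a triangular section with side slope z = 1.8: A = zy² = 1.8×1.57² = 4.437 m²; P = 2y√(1+z²) = 2×1.57×2.059 = 6.466 m.
Hydraulic radius R = A/P = 4.437/6.466 = 0.6862 m.
Rearranging Manning's equation: n = (1/Q) A R^(2/3) S^(1/2) = (1/5.63) × 4.437 × 0.6862^(2/3) × √0.00068 = 0.016.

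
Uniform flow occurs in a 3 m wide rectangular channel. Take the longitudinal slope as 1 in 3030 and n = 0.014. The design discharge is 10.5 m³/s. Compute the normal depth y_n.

y_n = 2.75 m

Manning's equation rearranged: A R^(2/3) = nQ / (1·√S) = 0.014 × 10.5 / (√0.00033) = 8.092.
Trying y = 3.03 m: A R^(2/3) = 9.11 — over.
Trying y = 2.21 m: A R^(2/3) = 6.151 — short.
Trying y = 2.75 m: A R^(2/3) = 8.087 — ≈ 8.092.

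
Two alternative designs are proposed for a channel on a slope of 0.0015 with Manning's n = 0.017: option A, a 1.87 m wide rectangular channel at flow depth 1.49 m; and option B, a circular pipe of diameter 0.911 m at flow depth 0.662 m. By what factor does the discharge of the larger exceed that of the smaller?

9.02

Channel A: Flow area A = b·y = 1.87 × 1.49 = 2.786 m². Wetted perimeter P = b + 2y = 1.87 + 2×1.49 = 4.85 m. Hydraulic radius R = A/P = 2.786/4.85 = 0.5745 m. Q_A = (1/0.017)·2.786·0.5745^(2/3)·√0.0015 = 4.387 m³/s.
Channel B: For a circular section of diameter D = 0.911 m at depth y = 0.662 m, the central angle is θ = 2 arccos(1 − 2y/D) = 4.083 rad. Then A = (D²/8)(θ − sin θ) = 0.5074 m² and P = Dθ/2 = 1.86 m. Hydraulic radius R = A/P = 0.5074/1.86 = 0.2728 m. Q_B = (1/0.017)·0.5074·0.2728^(2/3)·√0.0015 = 0.4862 m³/s.
The larger discharge is 4.387 m³/s and the smaller is 0.4862 m³/s; the ratio is 9.02.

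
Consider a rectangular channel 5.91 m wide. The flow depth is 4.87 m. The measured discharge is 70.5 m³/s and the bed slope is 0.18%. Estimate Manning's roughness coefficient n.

Flow area A = b·y = 5.91 × 4.87 = 28.78 m². Wetted perimeter P = b + 2y = 5.91 + 2×4.87 = 15.65 m.
Hydraulic radius R = A/P = 28.78/15.65 = 1.839 m.
Rearranging Manning's equation: n = (1/Q) A R^(2/3) S^(1/2) = (1/70.5) × 28.78 × 1.839^(2/3) × √0.0018 = 0.026.

n = 0.026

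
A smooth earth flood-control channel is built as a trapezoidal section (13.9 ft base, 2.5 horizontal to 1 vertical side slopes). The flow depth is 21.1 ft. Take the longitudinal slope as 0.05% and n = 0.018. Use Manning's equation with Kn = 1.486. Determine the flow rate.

With bottom width b = 13.9 ft and side slope z = 2.5: A = (b + zy)y = (13.9 + 2.5×21.1)×21.1 = 1406 ft²; P = b + 2y√(1+z²) = 13.9 + 2×21.1×2.693 = 127.5 ft.
Hydraulic radius R = A/P = 1406/127.5 = 11.03 ft.
Manning's equation: Q = (1.486/n) A R^(2/3) S^(1/2) = (1.486/0.018) × 1406 × 11.03^(2/3) × 0.0005^(1/2) = 12900 ft³/s.

Q = 12900 ft³/s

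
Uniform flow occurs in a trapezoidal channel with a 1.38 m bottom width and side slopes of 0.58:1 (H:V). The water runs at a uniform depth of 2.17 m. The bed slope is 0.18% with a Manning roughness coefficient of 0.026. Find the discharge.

With bottom width b = 1.38 m and side slope z = 0.58: A = (b + zy)y = (1.38 + 0.58×2.17)×2.17 = 5.726 m²; P = b + 2y√(1+z²) = 1.38 + 2×2.17×1.156 = 6.397 m.
Hydraulic radius R = A/P = 5.726/6.397 = 0.895 m.
Manning's equation: Q = (1/n) A R^(2/3) S^(1/2) = (1/0.026) × 5.726 × 0.895^(2/3) × 0.0018^(1/2) = 8.68 m³/s.

Q = 8.68 m³/s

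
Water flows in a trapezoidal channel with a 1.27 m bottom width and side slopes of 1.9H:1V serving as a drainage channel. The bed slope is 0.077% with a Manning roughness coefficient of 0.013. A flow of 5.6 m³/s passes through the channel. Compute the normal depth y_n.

Manning's equation rearranged: A R^(2/3) = nQ / (1·√S) = 0.013 × 5.6 / (√0.00077) = 2.624.
Try y = 1.24 m: A R^(2/3) = 3.483 — too large.
Try y = 0.767 m: A R^(2/3) = 1.244 — too small.
Try y = 1.09 m: A R^(2/3) = 2.625 — matches.

y_n = 1.09 m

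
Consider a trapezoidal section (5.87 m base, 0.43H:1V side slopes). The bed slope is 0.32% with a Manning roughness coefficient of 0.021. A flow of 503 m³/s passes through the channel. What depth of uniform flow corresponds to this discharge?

Manning's equation rearranged: A R^(2/3) = nQ / (1·√S) = 0.021 × 503 / (√0.0032) = 186.7.
At y = 6.67 m: A R^(2/3) = 117.4 — too small.
At y = 10.3 m: A R^(2/3) = 256 — too large.
At y = 8.67 m: A R^(2/3) = 186.8 — close enough.

y_n = 8.67 m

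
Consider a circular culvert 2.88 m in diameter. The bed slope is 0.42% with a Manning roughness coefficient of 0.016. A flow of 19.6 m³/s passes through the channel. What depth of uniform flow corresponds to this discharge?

y_n = 2.19 m

Manning's equation rearranged: A R^(2/3) = nQ / (1·√S) = 0.016 × 19.6 / (√0.0042) = 4.839.
Trying y = 2.68 m: A R^(2/3) = 5.627 — high.
Trying y = 1.77 m: A R^(2/3) = 3.646 — low.
Trying y = 2.19 m: A R^(2/3) = 4.848 — ≈ 4.839.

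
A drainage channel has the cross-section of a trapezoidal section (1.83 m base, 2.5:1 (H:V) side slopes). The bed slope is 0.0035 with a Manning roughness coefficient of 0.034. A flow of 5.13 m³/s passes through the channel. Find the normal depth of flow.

y_n = 0.98 m

Manning's equation rearranged: A R^(2/3) = nQ / (1·√S) = 0.034 × 5.13 / (√0.0035) = 2.948.
Try y = 0.804 m: A R^(2/3) = 1.948 — low.
Try y = 0.98 m: A R^(2/3) = 2.951 — ≈ 2.948.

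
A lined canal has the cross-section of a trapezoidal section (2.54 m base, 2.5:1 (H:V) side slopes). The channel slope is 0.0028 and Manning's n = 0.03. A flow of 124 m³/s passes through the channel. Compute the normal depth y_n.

Manning's equation rearranged: A R^(2/3) = nQ / (1·√S) = 0.03 × 124 / (√0.0028) = 70.3.
Try y = 3 m: A R^(2/3) = 41.39 — too small.
Try y = 4.68 m: A R^(2/3) = 119.5 — too large.
Try y = 3.75 m: A R^(2/3) = 70.11 — matches.

y_n = 3.75 m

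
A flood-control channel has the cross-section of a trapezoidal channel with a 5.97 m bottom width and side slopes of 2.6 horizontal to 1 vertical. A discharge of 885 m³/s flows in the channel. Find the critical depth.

At critical depth, Q² T / (g A³) = 1, i.e. A³/T = Q²/g = 885²/9.81 = 79840.
At y = 7.49 m: A³/T = 154100 — high.
At y = 5.27 m: A³/T = 33390 — low.
At y = 6.45 m: A³/T = 79860 — ≈ 79840.

y_c = 6.45 m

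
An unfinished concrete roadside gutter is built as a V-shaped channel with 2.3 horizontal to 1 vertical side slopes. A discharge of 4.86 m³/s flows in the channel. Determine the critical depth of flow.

At critical depth, Q² T / (g A³) = 1, i.e. A³/T = Q²/g = 4.86²/9.81 = 2.408.
Trying y = 1.1 m: A³/T = 4.26 — high.
Trying y = 0.981 m: A³/T = 2.403 — close enough.

y_c = 0.981 m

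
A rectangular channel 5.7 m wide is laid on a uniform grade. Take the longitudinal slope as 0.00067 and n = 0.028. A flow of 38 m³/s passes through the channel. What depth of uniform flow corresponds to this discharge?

Manning's equation rearranged: A R^(2/3) = nQ / (1·√S) = 0.028 × 38 / (√0.00067) = 41.11.
Try y = 4.24 m: A R^(2/3) = 34.48 — too small.
Try y = 6.03 m: A R^(2/3) = 53.38 — too large.
Try y = 4.88 m: A R^(2/3) = 41.15 — matches.

y_n = 4.88 m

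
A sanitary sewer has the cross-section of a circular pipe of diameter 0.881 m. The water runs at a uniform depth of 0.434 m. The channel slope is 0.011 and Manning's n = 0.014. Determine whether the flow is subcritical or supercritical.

For a circular section of diameter D = 0.881 m at depth y = 0.434 m, the central angle is θ = 2 arccos(1 − 2y/D) = 3.112 rad. Then A = (D²/8)(θ − sin θ) = 0.2991 m² and P = Dθ/2 = 1.371 m.
Hydraulic radius R = A/P = 0.2991/1.371 = 0.2182 m.
V = (1/n) R^(2/3) √S = (1/0.014) × 0.2182^(2/3) × √0.011 = 2.715 m/s. Hydraulic depth D_h = A/T = 0.2991/0.8809 = 0.3395 m.
Froude number Fr = V/√(g·D_h) = 2.715/√(9.81×0.3395) = 1.49, which is greater than 1, so the flow is supercritical.

supercritical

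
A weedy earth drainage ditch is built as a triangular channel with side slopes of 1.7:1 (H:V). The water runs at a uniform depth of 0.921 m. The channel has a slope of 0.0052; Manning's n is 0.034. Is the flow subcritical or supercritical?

For a triangular section with side slope z = 1.7: A = zy² = 1.7×0.921² = 1.442 m²; P = 2y√(1+z²) = 2×0.921×1.972 = 3.633 m.
Hydraulic radius R = A/P = 1.442/3.633 = 0.3969 m.
V = (1/n) R^(2/3) √S = (1/0.034) × 0.3969^(2/3) × √0.0052 = 1.145 m/s. Hydraulic depth D_h = A/T = 1.442/3.131 = 0.4605 m.
Froude number Fr = V/√(g·D_h) = 1.145/√(9.81×0.4605) = 0.539, which is less than 1, so the flow is subcritical.

subcritical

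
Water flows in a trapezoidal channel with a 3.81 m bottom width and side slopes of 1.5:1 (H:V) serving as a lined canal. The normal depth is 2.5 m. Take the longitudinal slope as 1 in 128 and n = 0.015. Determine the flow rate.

Q = 144 m³/s

With bottom width b = 3.81 m and side slope z = 1.5: A = (b + zy)y = (3.81 + 1.5×2.5)×2.5 = 18.9 m²; P = b + 2y√(1+z²) = 3.81 + 2×2.5×1.803 = 12.82 m.
Hydraulic radius R = A/P = 18.9/12.82 = 1.474 m.
Manning's equation: Q = (1/n) A R^(2/3) S^(1/2) = (1/0.015) × 18.9 × 1.474^(2/3) × 0.007812^(1/2) = 144 m³/s.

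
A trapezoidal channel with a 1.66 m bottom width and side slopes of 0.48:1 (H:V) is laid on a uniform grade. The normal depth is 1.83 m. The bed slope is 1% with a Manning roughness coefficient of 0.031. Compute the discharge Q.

Q = 13 m³/s

With bottom width b = 1.66 m and side slope z = 0.48: A = (b + zy)y = (1.66 + 0.48×1.83)×1.83 = 4.645 m²; P = b + 2y√(1+z²) = 1.66 + 2×1.83×1.109 = 5.72 m.
Hydraulic radius R = A/P = 4.645/5.72 = 0.8121 m.
Manning's equation: Q = (1/n) A R^(2/3) S^(1/2) = (1/0.031) × 4.645 × 0.8121^(2/3) × 0.01^(1/2) = 13 m³/s.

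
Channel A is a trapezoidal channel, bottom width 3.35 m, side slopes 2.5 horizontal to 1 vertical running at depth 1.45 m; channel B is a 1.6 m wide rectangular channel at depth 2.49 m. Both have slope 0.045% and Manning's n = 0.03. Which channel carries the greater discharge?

Channel A: With bottom width b = 3.35 m and side slope z = 2.5: A = (b + zy)y = (3.35 + 2.5×1.45)×1.45 = 10.11 m²; P = b + 2y√(1+z²) = 3.35 + 2×1.45×2.693 = 11.16 m. Hydraulic radius R = A/P = 10.11/11.16 = 0.9064 m. Q_A = (1/0.03)·10.11·0.9064^(2/3)·√0.00045 = 6.698 m³/s.
Channel B: Flow area A = b·y = 1.6 × 2.49 = 3.984 m². Wetted perimeter P = b + 2y = 1.6 + 2×2.49 = 6.58 m. Hydraulic radius R = A/P = 3.984/6.58 = 0.6055 m. Q_B = (1/0.03)·3.984·0.6055^(2/3)·√0.00045 = 2.016 m³/s.
Q_A = 6.698 m³/s vs Q_B = 2.016 m³/s, so channel A carries more.

channel A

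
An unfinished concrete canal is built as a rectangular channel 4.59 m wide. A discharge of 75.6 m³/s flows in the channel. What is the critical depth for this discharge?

For a rectangular channel, critical depth y_c = (q²/g)^(1/3) where q = Q/b = 75.6/4.59 = 16.47 m²/s.
So y_c = (16.47²/9.81)^(1/3) = 3.02 m.

y_c = 3.02 m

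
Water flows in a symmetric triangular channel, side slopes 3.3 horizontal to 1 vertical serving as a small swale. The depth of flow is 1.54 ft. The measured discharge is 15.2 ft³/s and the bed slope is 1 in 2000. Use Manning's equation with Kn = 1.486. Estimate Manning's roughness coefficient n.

n = 0.014

For a triangular section with side slope z = 3.3: A = zy² = 3.3×1.54² = 7.826 ft²; P = 2y√(1+z²) = 2×1.54×3.448 = 10.62 ft.
Hydraulic radius R = A/P = 7.826/10.62 = 0.7369 ft.
Rearranging Manning's equation: n = (1.486/Q) A R^(2/3) S^(1/2) = (1.486/15.2) × 7.826 × 0.7369^(2/3) × √0.0005 = 0.014.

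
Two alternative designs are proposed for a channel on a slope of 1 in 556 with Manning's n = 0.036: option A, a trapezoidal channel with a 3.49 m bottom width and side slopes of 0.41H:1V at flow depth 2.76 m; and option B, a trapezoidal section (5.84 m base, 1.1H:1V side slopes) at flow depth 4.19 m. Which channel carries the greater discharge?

channel B

Channel A: With bottom width b = 3.49 m and side slope z = 0.41: A = (b + zy)y = (3.49 + 0.41×2.76)×2.76 = 12.76 m²; P = b + 2y√(1+z²) = 3.49 + 2×2.76×1.081 = 9.456 m. Hydraulic radius R = A/P = 12.76/9.456 = 1.349 m. Q_A = (1/0.036)·12.76·1.349^(2/3)·√0.001799 = 18.35 m³/s.
Channel B: With bottom width b = 5.84 m and side slope z = 1.1: A = (b + zy)y = (5.84 + 1.1×4.19)×4.19 = 43.78 m²; P = b + 2y√(1+z²) = 5.84 + 2×4.19×1.487 = 18.3 m. Hydraulic radius R = A/P = 43.78/18.3 = 2.393 m. Q_B = (1/0.036)·43.78·2.393^(2/3)·√0.001799 = 92.27 m³/s.
Q_A = 18.35 m³/s vs Q_B = 92.27 m³/s, so channel B carries more.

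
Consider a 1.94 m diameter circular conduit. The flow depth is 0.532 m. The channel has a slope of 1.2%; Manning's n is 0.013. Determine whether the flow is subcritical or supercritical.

For a circular section of diameter D = 1.94 m at depth y = 0.532 m, the central angle is θ = 2 arccos(1 − 2y/D) = 2.205 rad. Then A = (D²/8)(θ − sin θ) = 0.6581 m² and P = Dθ/2 = 2.138 m.
Hydraulic radius R = A/P = 0.6581/2.138 = 0.3077 m.
V = (1/n) R^(2/3) √S = (1/0.013) × 0.3077^(2/3) × √0.012 = 3.841 m/s. Hydraulic depth D_h = A/T = 0.6581/1.731 = 0.3802 m.
Froude number Fr = V/√(g·D_h) = 3.841/√(9.81×0.3802) = 1.99, which is greater than 1, so the flow is supercritical.

supercritical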